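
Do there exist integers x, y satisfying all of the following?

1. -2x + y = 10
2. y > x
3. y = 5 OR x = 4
Yes

Take x = 4, y = 18. Substituting into each constraint:
  (1) -2(4) + 18 = 10 ✓
  (2) 18 > 4 ✓
  (3) x = 4, target 4 ✓ (second branch holds)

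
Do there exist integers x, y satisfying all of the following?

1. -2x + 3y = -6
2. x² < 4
Yes

Take x = 0, y = -2. Substituting into each constraint:
  (1) -2(0) + 3(-2) = -6 ✓
  (2) x² = (0)² = 0, and 0 < 4 ✓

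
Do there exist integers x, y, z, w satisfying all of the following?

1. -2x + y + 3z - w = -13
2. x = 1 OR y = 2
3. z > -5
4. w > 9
Yes

Take x = 0, y = 2, z = 0, w = 15. Substituting into each constraint:
  (1) -2(0) + 2 + 3(0) + (-15) = -13 ✓
  (2) y = 2, target 2 ✓ (second branch holds)
  (3) 0 > -5 ✓
  (4) 15 > 9 ✓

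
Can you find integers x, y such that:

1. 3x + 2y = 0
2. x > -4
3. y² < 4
Yes

Take x = 0, y = 0. Substituting into each constraint:
  (1) 3(0) + 2(0) = 0 ✓
  (2) 0 > -4 ✓
  (3) y² = (0)² = 0, and 0 < 4 ✓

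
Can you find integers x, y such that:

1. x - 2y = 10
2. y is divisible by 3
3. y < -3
Yes

Take x = -2, y = -6. Substituting into each constraint:
  (1) (-2) - 2(-6) = 10 ✓
  (2) -6 = 3 × -2, remainder 0 ✓
  (3) -6 < -3 ✓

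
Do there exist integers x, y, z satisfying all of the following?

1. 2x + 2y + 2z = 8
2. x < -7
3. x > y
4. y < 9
Yes

Take x = -8, y = -9, z = 21. Substituting into each constraint:
  (1) 2(-8) + 2(-9) + 2(21) = 8 ✓
  (2) -8 < -7 ✓
  (3) -8 > -9 ✓
  (4) -9 < 9 ✓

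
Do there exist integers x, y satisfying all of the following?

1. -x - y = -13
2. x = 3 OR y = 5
Yes

Take x = 3, y = 10. Substituting into each constraint:
  (1) (-3) + (-10) = -13 ✓
  (2) x = 3, target 3 ✓ (first branch holds)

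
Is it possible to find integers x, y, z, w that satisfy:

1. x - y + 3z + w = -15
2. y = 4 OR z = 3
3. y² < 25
Yes

Take x = -21, y = 3, z = 3, w = 0. Substituting into each constraint:
  (1) (-21) + (-3) + 3(3) + 0 = -15 ✓
  (2) z = 3, target 3 ✓ (second branch holds)
  (3) y² = (3)² = 9, and 9 < 25 ✓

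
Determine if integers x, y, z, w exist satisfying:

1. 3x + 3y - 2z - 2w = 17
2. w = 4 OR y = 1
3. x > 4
Yes

Take x = 9, y = 0, z = 1, w = 4. Substituting into each constraint:
  (1) 3(9) + 3(0) - 2(1) - 2(4) = 17 ✓
  (2) w = 4, target 4 ✓ (first branch holds)
  (3) 9 > 4 ✓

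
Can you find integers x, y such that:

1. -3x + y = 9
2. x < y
Yes

Take x = -4, y = -3. Substituting into each constraint:
  (1) -3(-4) + (-3) = 9 ✓
  (2) -4 < -3 ✓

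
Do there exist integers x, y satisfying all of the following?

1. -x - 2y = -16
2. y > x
Yes

Take x = 4, y = 6. Substituting into each constraint:
  (1) (-4) - 2(6) = -16 ✓
  (2) 6 > 4 ✓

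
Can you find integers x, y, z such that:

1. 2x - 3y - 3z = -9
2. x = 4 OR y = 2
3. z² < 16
Yes

Take x = 3, y = 2, z = 3. Substituting into each constraint:
  (1) 2(3) - 3(2) - 3(3) = -9 ✓
  (2) y = 2, target 2 ✓ (second branch holds)
  (3) z² = (3)² = 9, and 9 < 16 ✓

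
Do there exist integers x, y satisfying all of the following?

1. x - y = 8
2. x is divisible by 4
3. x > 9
Yes

Take x = 12, y = 4. Substituting into each constraint:
  (1) 12 + (-4) = 8 ✓
  (2) 12 = 4 × 3, remainder 0 ✓
  (3) 12 > 9 ✓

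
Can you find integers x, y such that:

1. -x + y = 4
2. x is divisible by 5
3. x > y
No

A contradictory subset is {-x + y = 4, x > y}. No integer assignment can satisfy these jointly:

  - -x + y = 4: is a linear equation tying the variables together
  - x > y: bounds one variable relative to another variable

From the equation, x − y = -4, i.e. x − y = -4; but x > y requires x − y ≥ 1. Contradiction.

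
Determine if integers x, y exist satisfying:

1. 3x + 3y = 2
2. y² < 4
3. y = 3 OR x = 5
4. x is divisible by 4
No

Even the single constraint (3x + 3y = 2) is infeasible over the integers.

  - 3x + 3y = 2: every term on the left is divisible by 3, so the LHS ≡ 0 (mod 3), but the RHS 2 is not — no integer solution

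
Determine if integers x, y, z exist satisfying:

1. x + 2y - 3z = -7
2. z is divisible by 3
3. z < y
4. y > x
Yes

Take x = -9, y = 1, z = 0. Substituting into each constraint:
  (1) (-9) + 2(1) - 3(0) = -7 ✓
  (2) 0 = 3 × 0, remainder 0 ✓
  (3) 0 < 1 ✓
  (4) 1 > -9 ✓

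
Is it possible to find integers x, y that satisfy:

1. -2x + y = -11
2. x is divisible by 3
Yes

Take x = 0, y = -11. Substituting into each constraint:
  (1) -2(0) + (-11) = -11 ✓
  (2) 0 = 3 × 0, remainder 0 ✓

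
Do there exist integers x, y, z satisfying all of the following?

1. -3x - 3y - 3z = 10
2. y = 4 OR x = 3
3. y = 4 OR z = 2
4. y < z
No

Even the single constraint (-3x - 3y - 3z = 10) is infeasible over the integers.

  - -3x - 3y - 3z = 10: every term on the left is divisible by 3, so the LHS ≡ 0 (mod 3), but the RHS 10 is not — no integer solution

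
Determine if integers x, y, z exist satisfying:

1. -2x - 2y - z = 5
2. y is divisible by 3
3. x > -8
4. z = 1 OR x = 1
Yes

Take x = -3, y = 0, z = 1. Substituting into each constraint:
  (1) -2(-3) - 2(0) + (-1) = 5 ✓
  (2) 0 = 3 × 0, remainder 0 ✓
  (3) -3 > -8 ✓
  (4) z = 1, target 1 ✓ (first branch holds)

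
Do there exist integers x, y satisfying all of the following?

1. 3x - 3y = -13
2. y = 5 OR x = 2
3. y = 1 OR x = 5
No

Even the single constraint (3x - 3y = -13) is infeasible over the integers.

  - 3x - 3y = -13: every term on the left is divisible by 3, so the LHS ≡ 0 (mod 3), but the RHS -13 is not — no integer solution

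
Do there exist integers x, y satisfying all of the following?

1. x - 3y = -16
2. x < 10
Yes

Take x = -16, y = 0. Substituting into each constraint:
  (1) (-16) - 3(0) = -16 ✓
  (2) -16 < 10 ✓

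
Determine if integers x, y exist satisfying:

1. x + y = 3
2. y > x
Yes

Take x = 1, y = 2. Substituting into each constraint:
  (1) 1 + 2 = 3 ✓
  (2) 2 > 1 ✓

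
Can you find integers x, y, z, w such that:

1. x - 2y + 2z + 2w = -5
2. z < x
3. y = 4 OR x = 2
Yes

Take x = 1, y = 4, z = 0, w = 1. Substituting into each constraint:
  (1) 1 - 2(4) + 2(0) + 2(1) = -5 ✓
  (2) 0 < 1 ✓
  (3) y = 4, target 4 ✓ (first branch holds)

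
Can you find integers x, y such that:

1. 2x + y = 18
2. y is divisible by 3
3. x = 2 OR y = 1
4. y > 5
No

The full constraint system is jointly infeasible over the integers. Each constraint and what it forces:

  - 2x + y = 18: is a linear equation tying the variables together
  - y is divisible by 3: restricts y to multiples of 3
  - x = 2 OR y = 1: forces a choice: either x = 2 or y = 1
  - y > 5: bounds one variable relative to a constant

Split on the disjunction (x = 2 OR y = 1):
  • If x = 2: with x = 2, writing y = 3y', every remaining term of the linear equation is divisible by 3, so the left side is ≡ 0 (mod 3); but the right side 14 ≡ 2 (mod 3). No integers can satisfy it.
  • If y = 1: this contradicts the divisibility constraint — 1 is not a multiple of 3.
Both branches are infeasible, so the system has no integer solution.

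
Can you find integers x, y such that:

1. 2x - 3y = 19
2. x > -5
Yes

Take x = 2, y = -5. Substituting into each constraint:
  (1) 2(2) - 3(-5) = 19 ✓
  (2) 2 > -5 ✓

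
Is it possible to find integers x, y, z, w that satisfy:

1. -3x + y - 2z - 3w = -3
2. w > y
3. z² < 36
Yes

Take x = 0, y = 0, z = 0, w = 1. Substituting into each constraint:
  (1) -3(0) + 0 - 2(0) - 3(1) = -3 ✓
  (2) 1 > 0 ✓
  (3) z² = (0)² = 0, and 0 < 36 ✓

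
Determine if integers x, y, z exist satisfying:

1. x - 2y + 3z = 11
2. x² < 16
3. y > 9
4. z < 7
No

The full constraint system is jointly infeasible over the integers. Each constraint and what it forces:

  - x - 2y + 3z = 11: is a linear equation tying the variables together
  - x² < 16: restricts x to |x| ≤ 3
  - y > 9: bounds one variable relative to a constant
  - z < 7: bounds one variable relative to a constant

Range argument: with x ∈ [-3, 3], y ∈ [10, ∞], z ∈ [−∞, 6], the left side of the equation is at most 1, but the right side is 11 > 1. No integer solution exists.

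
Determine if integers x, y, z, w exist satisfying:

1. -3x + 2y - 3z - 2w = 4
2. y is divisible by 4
Yes

Take x = 0, y = 0, z = 0, w = -2. Substituting into each constraint:
  (1) -3(0) + 2(0) - 3(0) - 2(-2) = 4 ✓
  (2) 0 = 4 × 0, remainder 0 ✓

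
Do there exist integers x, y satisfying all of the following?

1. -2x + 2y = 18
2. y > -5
Yes

Take x = 0, y = 9. Substituting into each constraint:
  (1) -2(0) + 2(9) = 18 ✓
  (2) 9 > -5 ✓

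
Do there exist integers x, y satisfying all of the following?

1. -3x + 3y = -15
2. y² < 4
Yes

Take x = 5, y = 0. Substituting into each constraint:
  (1) -3(5) + 3(0) = -15 ✓
  (2) y² = (0)² = 0, and 0 < 4 ✓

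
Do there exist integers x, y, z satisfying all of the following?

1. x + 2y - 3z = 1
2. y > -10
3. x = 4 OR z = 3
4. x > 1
Yes

Take x = 4, y = 0, z = 1. Substituting into each constraint:
  (1) 4 + 2(0) - 3(1) = 1 ✓
  (2) 0 > -10 ✓
  (3) x = 4, target 4 ✓ (first branch holds)
  (4) 4 > 1 ✓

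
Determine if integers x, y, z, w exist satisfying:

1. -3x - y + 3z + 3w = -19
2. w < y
Yes

Take x = 0, y = 1, z = -6, w = 0. Substituting into each constraint:
  (1) -3(0) + (-1) + 3(-6) + 3(0) = -19 ✓
  (2) 0 < 1 ✓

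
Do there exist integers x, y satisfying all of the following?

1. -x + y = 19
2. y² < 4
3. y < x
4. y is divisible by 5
No

A contradictory subset is {-x + y = 19, y < x}. No integer assignment can satisfy these jointly:

  - -x + y = 19: is a linear equation tying the variables together
  - y < x: bounds one variable relative to another variable

From the equation, x − y = -19, i.e. x − y = -19; but x > y requires x − y ≥ 1. Contradiction.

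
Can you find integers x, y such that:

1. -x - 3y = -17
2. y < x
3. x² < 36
Yes

Take x = 5, y = 4. Substituting into each constraint:
  (1) (-5) - 3(4) = -17 ✓
  (2) 4 < 5 ✓
  (3) x² = (5)² = 25, and 25 < 36 ✓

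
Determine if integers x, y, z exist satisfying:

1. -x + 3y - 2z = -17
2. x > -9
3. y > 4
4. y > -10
Yes

Take x = 32, y = 5, z = 0. Substituting into each constraint:
  (1) (-32) + 3(5) - 2(0) = -17 ✓
  (2) 32 > -9 ✓
  (3) 5 > 4 ✓
  (4) 5 > -10 ✓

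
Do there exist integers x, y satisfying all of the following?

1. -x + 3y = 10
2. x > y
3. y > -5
Yes

Take x = 8, y = 6. Substituting into each constraint:
  (1) (-8) + 3(6) = 10 ✓
  (2) 8 > 6 ✓
  (3) 6 > -5 ✓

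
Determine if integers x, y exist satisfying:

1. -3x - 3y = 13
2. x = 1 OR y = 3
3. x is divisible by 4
No

Even the single constraint (-3x - 3y = 13) is infeasible over the integers.

  - -3x - 3y = 13: every term on the left is divisible by 3, so the LHS ≡ 0 (mod 3), but the RHS 13 is not — no integer solution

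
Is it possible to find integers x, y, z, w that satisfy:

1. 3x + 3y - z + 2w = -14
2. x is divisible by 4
Yes

Take x = 0, y = -6, z = 0, w = 2. Substituting into each constraint:
  (1) 3(0) + 3(-6) + 0 + 2(2) = -14 ✓
  (2) 0 = 4 × 0, remainder 0 ✓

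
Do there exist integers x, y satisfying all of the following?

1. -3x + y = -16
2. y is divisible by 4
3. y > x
Yes

Take x = 12, y = 20. Substituting into each constraint:
  (1) -3(12) + 20 = -16 ✓
  (2) 20 = 4 × 5, remainder 0 ✓
  (3) 20 > 12 ✓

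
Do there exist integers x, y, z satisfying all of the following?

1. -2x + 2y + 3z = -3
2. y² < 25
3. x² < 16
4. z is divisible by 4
No

A contradictory subset is {-2x + 2y + 3z = -3, z is divisible by 4}. No integer assignment can satisfy these jointly:

  - -2x + 2y + 3z = -3: is a linear equation tying the variables together
  - z is divisible by 4: restricts z to multiples of 4

Modular obstruction: writing z = 4z', every remaining term of the linear equation is divisible by 2, so the left side is ≡ 0 (mod 2); but the right side -3 ≡ 1 (mod 2). No integers can satisfy it.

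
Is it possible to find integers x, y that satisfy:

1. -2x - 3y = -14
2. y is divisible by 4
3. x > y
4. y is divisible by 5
Yes

Take x = 7, y = 0. Substituting into each constraint:
  (1) -2(7) - 3(0) = -14 ✓
  (2) 0 = 4 × 0, remainder 0 ✓
  (3) 7 > 0 ✓
  (4) 0 = 5 × 0, remainder 0 ✓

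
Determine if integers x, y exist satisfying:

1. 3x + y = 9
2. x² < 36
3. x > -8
Yes

Take x = 0, y = 9. Substituting into each constraint:
  (1) 3(0) + 9 = 9 ✓
  (2) x² = (0)² = 0, and 0 < 36 ✓
  (3) 0 > -8 ✓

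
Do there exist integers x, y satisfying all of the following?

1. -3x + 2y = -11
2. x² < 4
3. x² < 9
Yes

Take x = -1, y = -7. Substituting into each constraint:
  (1) -3(-1) + 2(-7) = -11 ✓
  (2) x² = (-1)² = 1, and 1 < 4 ✓
  (3) x² = (-1)² = 1, and 1 < 9 ✓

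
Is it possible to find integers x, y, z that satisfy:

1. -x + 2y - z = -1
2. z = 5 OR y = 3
Yes

Take x = 0, y = 3, z = 7. Substituting into each constraint:
  (1) 0 + 2(3) + (-7) = -1 ✓
  (2) y = 3, target 3 ✓ (second branch holds)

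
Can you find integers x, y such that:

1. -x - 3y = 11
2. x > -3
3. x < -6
No

A contradictory subset is {x > -3, x < -6}. No integer assignment can satisfy these jointly:

  - x > -3: bounds one variable relative to a constant
  - x < -6: bounds one variable relative to a constant

Direct contradiction: the bounds on x require x ≥ -2 and x ≤ -7 simultaneously, which is empty.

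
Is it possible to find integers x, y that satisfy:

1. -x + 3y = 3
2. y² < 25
Yes

Take x = 0, y = 1. Substituting into each constraint:
  (1) 0 + 3(1) = 3 ✓
  (2) y² = (1)² = 1, and 1 < 25 ✓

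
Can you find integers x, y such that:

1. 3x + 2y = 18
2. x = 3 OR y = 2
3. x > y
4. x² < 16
No

A contradictory subset is {3x + 2y = 18, x = 3 OR y = 2, x > y}. No integer assignment can satisfy these jointly:

  - 3x + 2y = 18: is a linear equation tying the variables together
  - x = 3 OR y = 2: forces a choice: either x = 3 or y = 2
  - x > y: bounds one variable relative to another variable

Split on the disjunction (x = 3 OR y = 2):
  • If x = 3: with x = 3, every remaining term of the linear equation is divisible by 2, so the left side is ≡ 0 (mod 2); but the right side 9 ≡ 1 (mod 2). No integers can satisfy it.
  • If y = 2: with y = 2, every remaining term of the linear equation is divisible by 3, so the left side is ≡ 0 (mod 3); but the right side 14 ≡ 2 (mod 3). No integers can satisfy it.
Both branches are infeasible, so the system has no integer solution.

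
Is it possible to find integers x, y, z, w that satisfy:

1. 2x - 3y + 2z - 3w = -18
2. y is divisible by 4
Yes

Take x = 0, y = 0, z = -9, w = 0. Substituting into each constraint:
  (1) 2(0) - 3(0) + 2(-9) - 3(0) = -18 ✓
  (2) 0 = 4 × 0, remainder 0 ✓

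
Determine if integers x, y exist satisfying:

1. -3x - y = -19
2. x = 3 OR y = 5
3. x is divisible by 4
No

The full constraint system is jointly infeasible over the integers. Each constraint and what it forces:

  - -3x - y = -19: is a linear equation tying the variables together
  - x = 3 OR y = 5: forces a choice: either x = 3 or y = 5
  - x is divisible by 4: restricts x to multiples of 4

Split on the disjunction (x = 3 OR y = 5):
  • If x = 3: this contradicts the divisibility constraint — 3 is not a multiple of 4.
  • If y = 5: with y = 5, writing x = 4x', every remaining term of the linear equation is divisible by 12, so the left side is ≡ 0 (mod 12); but the right side -14 ≡ 10 (mod 12). No integers can satisfy it.
Both branches are infeasible, so the system has no integer solution.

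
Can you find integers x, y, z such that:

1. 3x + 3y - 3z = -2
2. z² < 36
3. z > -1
No

Even the single constraint (3x + 3y - 3z = -2) is infeasible over the integers.

  - 3x + 3y - 3z = -2: every term on the left is divisible by 3, so the LHS ≡ 0 (mod 3), but the RHS -2 is not — no integer solution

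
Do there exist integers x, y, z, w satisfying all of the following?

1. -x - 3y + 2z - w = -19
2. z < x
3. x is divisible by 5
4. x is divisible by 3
Yes

Take x = 0, y = 0, z = -1, w = 17. Substituting into each constraint:
  (1) 0 - 3(0) + 2(-1) + (-17) = -19 ✓
  (2) -1 < 0 ✓
  (3) 0 = 5 × 0, remainder 0 ✓
  (4) 0 = 3 × 0, remainder 0 ✓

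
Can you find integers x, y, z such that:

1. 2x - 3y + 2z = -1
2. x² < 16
Yes

Take x = 0, y = 1, z = 1. Substituting into each constraint:
  (1) 2(0) - 3(1) + 2(1) = -1 ✓
  (2) x² = (0)² = 0, and 0 < 16 ✓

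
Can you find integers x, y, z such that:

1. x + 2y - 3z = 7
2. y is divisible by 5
Yes

Take x = 7, y = 0, z = 0. Substituting into each constraint:
  (1) 7 + 2(0) - 3(0) = 7 ✓
  (2) 0 = 5 × 0, remainder 0 ✓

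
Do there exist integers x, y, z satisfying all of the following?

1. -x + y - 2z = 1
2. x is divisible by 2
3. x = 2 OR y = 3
Yes

Take x = 2, y = 1, z = -1. Substituting into each constraint:
  (1) (-2) + 1 - 2(-1) = 1 ✓
  (2) 2 = 2 × 1, remainder 0 ✓
  (3) x = 2, target 2 ✓ (first branch holds)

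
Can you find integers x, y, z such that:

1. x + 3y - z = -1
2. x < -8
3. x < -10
Yes

Take x = -11, y = 4, z = 2. Substituting into each constraint:
  (1) (-11) + 3(4) + (-2) = -1 ✓
  (2) -11 < -8 ✓
  (3) -11 < -10 ✓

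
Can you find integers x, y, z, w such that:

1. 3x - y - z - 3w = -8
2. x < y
Yes

Take x = 0, y = 1, z = 7, w = 0. Substituting into each constraint:
  (1) 3(0) + (-1) + (-7) - 3(0) = -8 ✓
  (2) 0 < 1 ✓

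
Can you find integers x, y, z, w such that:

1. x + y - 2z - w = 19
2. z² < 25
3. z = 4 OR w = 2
Yes

Take x = 0, y = 27, z = 4, w = 0. Substituting into each constraint:
  (1) 0 + 27 - 2(4) + 0 = 19 ✓
  (2) z² = (4)² = 16, and 16 < 25 ✓
  (3) z = 4, target 4 ✓ (first branch holds)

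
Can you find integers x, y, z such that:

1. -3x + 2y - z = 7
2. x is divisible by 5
Yes

Take x = 0, y = 0, z = -7. Substituting into each constraint:
  (1) -3(0) + 2(0) + 7 = 7 ✓
  (2) 0 = 5 × 0, remainder 0 ✓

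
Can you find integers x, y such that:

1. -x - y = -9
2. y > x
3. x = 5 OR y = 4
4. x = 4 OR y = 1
No

A contradictory subset is {-x - y = -9, y > x, x = 5 OR y = 4}. No integer assignment can satisfy these jointly:

  - -x - y = -9: is a linear equation tying the variables together
  - y > x: bounds one variable relative to another variable
  - x = 5 OR y = 4: forces a choice: either x = 5 or y = 4

Split on the disjunction (x = 5 OR y = 4):
  • If x = 5: the equation forces y = 4, giving (x, y) = (5, 4), which violates y > x.
  • If y = 4: the equation forces x = 5, giving (y, x) = (4, 5), which violates y > x.
Both branches are infeasible, so the system has no integer solution.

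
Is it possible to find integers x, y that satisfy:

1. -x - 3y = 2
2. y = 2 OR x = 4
Yes

Take x = -8, y = 2. Substituting into each constraint:
  (1) 8 - 3(2) = 2 ✓
  (2) y = 2, target 2 ✓ (first branch holds)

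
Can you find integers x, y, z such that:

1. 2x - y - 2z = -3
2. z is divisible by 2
Yes

Take x = -1, y = 1, z = 0. Substituting into each constraint:
  (1) 2(-1) + (-1) - 2(0) = -3 ✓
  (2) 0 = 2 × 0, remainder 0 ✓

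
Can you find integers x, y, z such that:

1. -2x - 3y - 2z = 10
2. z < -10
Yes

Take x = 6, y = 0, z = -11. Substituting into each constraint:
  (1) -2(6) - 3(0) - 2(-11) = 10 ✓
  (2) -11 < -10 ✓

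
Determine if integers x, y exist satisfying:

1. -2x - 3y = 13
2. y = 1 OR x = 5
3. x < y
Yes

Take x = -8, y = 1. Substituting into each constraint:
  (1) -2(-8) - 3(1) = 13 ✓
  (2) y = 1, target 1 ✓ (first branch holds)
  (3) -8 < 1 ✓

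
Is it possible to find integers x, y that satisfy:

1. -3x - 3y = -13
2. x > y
No

Even the single constraint (-3x - 3y = -13) is infeasible over the integers.

  - -3x - 3y = -13: every term on the left is divisible by 3, so the LHS ≡ 0 (mod 3), but the RHS -13 is not — no integer solution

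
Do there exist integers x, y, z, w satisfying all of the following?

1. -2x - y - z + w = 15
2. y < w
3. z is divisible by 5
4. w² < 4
Yes

Take x = -7, y = -1, z = 0, w = 0. Substituting into each constraint:
  (1) -2(-7) + 1 + 0 + 0 = 15 ✓
  (2) -1 < 0 ✓
  (3) 0 = 5 × 0, remainder 0 ✓
  (4) w² = (0)² = 0, and 0 < 4 ✓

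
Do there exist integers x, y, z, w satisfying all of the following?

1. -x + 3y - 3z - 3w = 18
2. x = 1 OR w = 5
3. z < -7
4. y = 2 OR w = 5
Yes

Take x = 0, y = 3, z = -8, w = 5. Substituting into each constraint:
  (1) 0 + 3(3) - 3(-8) - 3(5) = 18 ✓
  (2) w = 5, target 5 ✓ (second branch holds)
  (3) -8 < -7 ✓
  (4) w = 5, target 5 ✓ (second branch holds)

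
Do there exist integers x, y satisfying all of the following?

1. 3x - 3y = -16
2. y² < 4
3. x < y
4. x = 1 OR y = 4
No

Even the single constraint (3x - 3y = -16) is infeasible over the integers.

  - 3x - 3y = -16: every term on the left is divisible by 3, so the LHS ≡ 0 (mod 3), but the RHS -16 is not — no integer solution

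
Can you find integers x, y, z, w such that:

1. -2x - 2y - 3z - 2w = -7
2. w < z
Yes

Take x = 2, y = 0, z = 1, w = 0. Substituting into each constraint:
  (1) -2(2) - 2(0) - 3(1) - 2(0) = -7 ✓
  (2) 0 < 1 ✓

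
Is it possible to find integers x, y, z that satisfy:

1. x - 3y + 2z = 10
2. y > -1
Yes

Take x = 10, y = 0, z = 0. Substituting into each constraint:
  (1) 10 - 3(0) + 2(0) = 10 ✓
  (2) 0 > -1 ✓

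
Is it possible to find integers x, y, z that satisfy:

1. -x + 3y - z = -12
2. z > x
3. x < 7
Yes

Take x = 1, y = -3, z = 2. Substituting into each constraint:
  (1) (-1) + 3(-3) + (-2) = -12 ✓
  (2) 2 > 1 ✓
  (3) 1 < 7 ✓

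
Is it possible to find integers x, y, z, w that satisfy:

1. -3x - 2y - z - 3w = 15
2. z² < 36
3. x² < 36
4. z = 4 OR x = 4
Yes

Take x = 0, y = -2, z = 4, w = -5. Substituting into each constraint:
  (1) -3(0) - 2(-2) + (-4) - 3(-5) = 15 ✓
  (2) z² = (4)² = 16, and 16 < 36 ✓
  (3) x² = (0)² = 0, and 0 < 36 ✓
  (4) z = 4, target 4 ✓ (first branch holds)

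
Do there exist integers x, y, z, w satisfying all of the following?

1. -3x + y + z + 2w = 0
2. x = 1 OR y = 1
Yes

Take x = 1, y = 0, z = 1, w = 1. Substituting into each constraint:
  (1) -3(1) + 0 + 1 + 2(1) = 0 ✓
  (2) x = 1, target 1 ✓ (first branch holds)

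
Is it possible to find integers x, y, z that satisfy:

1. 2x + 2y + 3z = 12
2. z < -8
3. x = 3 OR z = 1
Yes

Take x = 3, y = 18, z = -10. Substituting into each constraint:
  (1) 2(3) + 2(18) + 3(-10) = 12 ✓
  (2) -10 < -8 ✓
  (3) x = 3, target 3 ✓ (first branch holds)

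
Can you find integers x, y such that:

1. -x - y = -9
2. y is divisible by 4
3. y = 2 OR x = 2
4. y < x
No

The full constraint system is jointly infeasible over the integers. Each constraint and what it forces:

  - -x - y = -9: is a linear equation tying the variables together
  - y is divisible by 4: restricts y to multiples of 4
  - y = 2 OR x = 2: forces a choice: either y = 2 or x = 2
  - y < x: bounds one variable relative to another variable

Split on the disjunction (y = 2 OR x = 2):
  • If y = 2: this contradicts the divisibility constraint — 2 is not a multiple of 4.
  • If x = 2: with x = 2, writing y = 4y', every remaining term of the linear equation is divisible by 4, so the left side is ≡ 0 (mod 4); but the right side -7 ≡ 1 (mod 4). No integers can satisfy it.
Both branches are infeasible, so the system has no integer solution.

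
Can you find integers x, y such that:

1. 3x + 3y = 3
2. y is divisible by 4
Yes

Take x = 1, y = 0. Substituting into each constraint:
  (1) 3(1) + 3(0) = 3 ✓
  (2) 0 = 4 × 0, remainder 0 ✓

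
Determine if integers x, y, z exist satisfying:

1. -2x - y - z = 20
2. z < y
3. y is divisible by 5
Yes

Take x = -9, y = 0, z = -2. Substituting into each constraint:
  (1) -2(-9) + 0 + 2 = 20 ✓
  (2) -2 < 0 ✓
  (3) 0 = 5 × 0, remainder 0 ✓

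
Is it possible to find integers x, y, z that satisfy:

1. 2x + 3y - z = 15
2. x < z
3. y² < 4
Yes

Take x = 16, y = 0, z = 17. Substituting into each constraint:
  (1) 2(16) + 3(0) + (-17) = 15 ✓
  (2) 16 < 17 ✓
  (3) y² = (0)² = 0, and 0 < 4 ✓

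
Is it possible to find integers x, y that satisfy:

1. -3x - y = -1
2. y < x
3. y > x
No

A contradictory subset is {y < x, y > x}. No integer assignment can satisfy these jointly:

  - y < x: bounds one variable relative to another variable
  - y > x: bounds one variable relative to another variable

Direct contradiction: x > y and y > x cannot both hold.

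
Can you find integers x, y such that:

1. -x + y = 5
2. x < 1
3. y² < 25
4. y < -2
Yes

Take x = -8, y = -3. Substituting into each constraint:
  (1) 8 + (-3) = 5 ✓
  (2) -8 < 1 ✓
  (3) y² = (-3)² = 9, and 9 < 25 ✓
  (4) -3 < -2 ✓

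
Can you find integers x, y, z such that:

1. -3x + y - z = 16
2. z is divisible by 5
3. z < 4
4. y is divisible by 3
Yes

Take x = -2, y = 0, z = -10. Substituting into each constraint:
  (1) -3(-2) + 0 + 10 = 16 ✓
  (2) -10 = 5 × -2, remainder 0 ✓
  (3) -10 < 4 ✓
  (4) 0 = 3 × 0, remainder 0 ✓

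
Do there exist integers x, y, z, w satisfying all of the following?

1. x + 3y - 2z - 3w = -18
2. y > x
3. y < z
Yes

Take x = -1, y = 0, z = 1, w = 5. Substituting into each constraint:
  (1) (-1) + 3(0) - 2(1) - 3(5) = -18 ✓
  (2) 0 > -1 ✓
  (3) 0 < 1 ✓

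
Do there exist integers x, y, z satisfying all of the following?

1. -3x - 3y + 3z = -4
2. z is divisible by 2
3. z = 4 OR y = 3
No

Even the single constraint (-3x - 3y + 3z = -4) is infeasible over the integers.

  - -3x - 3y + 3z = -4: every term on the left is divisible by 3, so the LHS ≡ 0 (mod 3), but the RHS -4 is not — no integer solution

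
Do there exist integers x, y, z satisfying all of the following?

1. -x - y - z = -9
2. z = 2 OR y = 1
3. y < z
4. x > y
Yes

Take x = 6, y = 1, z = 2. Substituting into each constraint:
  (1) (-6) + (-1) + (-2) = -9 ✓
  (2) z = 2, target 2 ✓ (first branch holds)
  (3) 1 < 2 ✓
  (4) 6 > 1 ✓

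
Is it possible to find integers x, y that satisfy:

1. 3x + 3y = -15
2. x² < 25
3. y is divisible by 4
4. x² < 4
Yes

Take x = -1, y = -4. Substituting into each constraint:
  (1) 3(-1) + 3(-4) = -15 ✓
  (2) x² = (-1)² = 1, and 1 < 25 ✓
  (3) -4 = 4 × -1, remainder 0 ✓
  (4) x² = (-1)² = 1, and 1 < 4 ✓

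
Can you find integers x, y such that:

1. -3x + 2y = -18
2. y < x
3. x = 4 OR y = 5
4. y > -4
Yes

Take x = 4, y = -3. Substituting into each constraint:
  (1) -3(4) + 2(-3) = -18 ✓
  (2) -3 < 4 ✓
  (3) x = 4, target 4 ✓ (first branch holds)
  (4) -3 > -4 ✓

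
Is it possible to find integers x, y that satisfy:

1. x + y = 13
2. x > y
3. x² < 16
No

The full constraint system is jointly infeasible over the integers. Each constraint and what it forces:

  - x + y = 13: is a linear equation tying the variables together
  - x > y: bounds one variable relative to another variable
  - x² < 16: restricts x to |x| ≤ 3

Propagating the comparison: y < x and x ≤ 3 give y ≤ 2. Range argument: with x ∈ [-3, 3], y ∈ [−∞, 2], the left side of the equation is at most 5, but the right side is 13 > 5. No integer solution exists.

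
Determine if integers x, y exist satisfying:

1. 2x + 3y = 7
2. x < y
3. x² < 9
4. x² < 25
Yes

Take x = -1, y = 3. Substituting into each constraint:
  (1) 2(-1) + 3(3) = 7 ✓
  (2) -1 < 3 ✓
  (3) x² = (-1)² = 1, and 1 < 9 ✓
  (4) x² = (-1)² = 1, and 1 < 25 ✓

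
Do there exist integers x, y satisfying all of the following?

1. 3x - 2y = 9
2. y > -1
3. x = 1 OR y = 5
No

The full constraint system is jointly infeasible over the integers. Each constraint and what it forces:

  - 3x - 2y = 9: is a linear equation tying the variables together
  - y > -1: bounds one variable relative to a constant
  - x = 1 OR y = 5: forces a choice: either x = 1 or y = 5

Split on the disjunction (x = 1 OR y = 5):
  • If x = 1: the equation forces y = -3, which contradicts the bound y ≥ 0.
  • If y = 5: with y = 5, every remaining term of the linear equation is divisible by 3, so the left side is ≡ 0 (mod 3); but the right side 19 ≡ 1 (mod 3). No integers can satisfy it.
Both branches are infeasible, so the system has no integer solution.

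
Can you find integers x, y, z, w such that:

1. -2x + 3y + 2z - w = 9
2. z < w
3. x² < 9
Yes

Take x = 0, y = 0, z = 10, w = 11. Substituting into each constraint:
  (1) -2(0) + 3(0) + 2(10) + (-11) = 9 ✓
  (2) 10 < 11 ✓
  (3) x² = (0)² = 0, and 0 < 9 ✓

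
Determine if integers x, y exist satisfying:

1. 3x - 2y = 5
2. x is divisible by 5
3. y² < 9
No

The full constraint system is jointly infeasible over the integers. Each constraint and what it forces:

  - 3x - 2y = 5: is a linear equation tying the variables together
  - x is divisible by 5: restricts x to multiples of 5
  - y² < 9: restricts y to |y| ≤ 2

The bounds confine y to {-2, -1, 0, 1, 2}. For each value, substitute into the equation:
  • y = -2: the equation gives 3x = 1, so x would not be an integer.
  • y = -1: the equation forces x = 1, but 5 does not divide 1.
  • y = 0: the equation gives 3x = 5, so x would not be an integer.
  • y = 1: the equation gives 3x = 7, so x would not be an integer.
  • y = 2: the equation forces x = 3, but 5 does not divide 3.
Every case fails, so no integer solution exists.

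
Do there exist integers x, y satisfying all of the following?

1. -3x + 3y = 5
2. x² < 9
No

Even the single constraint (-3x + 3y = 5) is infeasible over the integers.

  - -3x + 3y = 5: every term on the left is divisible by 3, so the LHS ≡ 0 (mod 3), but the RHS 5 is not — no integer solution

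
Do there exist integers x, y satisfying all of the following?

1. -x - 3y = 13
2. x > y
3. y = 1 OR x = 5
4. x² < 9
No

The full constraint system is jointly infeasible over the integers. Each constraint and what it forces:

  - -x - 3y = 13: is a linear equation tying the variables together
  - x > y: bounds one variable relative to another variable
  - y = 1 OR x = 5: forces a choice: either y = 1 or x = 5
  - x² < 9: restricts x to |x| ≤ 2

Split on the disjunction (y = 1 OR x = 5):
  • If y = 1: the equation forces x = -16, but x² < 9 requires |x| ≤ 2.
  • If x = 5: this contradicts x² < 9, which requires |x| ≤ 2.
Both branches are infeasible, so the system has no integer solution.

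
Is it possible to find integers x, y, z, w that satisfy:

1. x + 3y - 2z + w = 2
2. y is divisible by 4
Yes

Take x = 0, y = 0, z = 0, w = 2. Substituting into each constraint:
  (1) 0 + 3(0) - 2(0) + 2 = 2 ✓
  (2) 0 = 4 × 0, remainder 0 ✓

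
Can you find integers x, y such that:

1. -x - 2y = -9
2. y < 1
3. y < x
Yes

Take x = 9, y = 0. Substituting into each constraint:
  (1) (-9) - 2(0) = -9 ✓
  (2) 0 < 1 ✓
  (3) 0 < 9 ✓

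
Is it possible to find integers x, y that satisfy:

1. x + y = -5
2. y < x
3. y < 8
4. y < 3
Yes

Take x = 0, y = -5. Substituting into each constraint:
  (1) 0 + (-5) = -5 ✓
  (2) -5 < 0 ✓
  (3) -5 < 8 ✓
  (4) -5 < 3 ✓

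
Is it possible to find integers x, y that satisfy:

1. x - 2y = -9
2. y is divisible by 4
Yes

Take x = -9, y = 0. Substituting into each constraint:
  (1) (-9) - 2(0) = -9 ✓
  (2) 0 = 4 × 0, remainder 0 ✓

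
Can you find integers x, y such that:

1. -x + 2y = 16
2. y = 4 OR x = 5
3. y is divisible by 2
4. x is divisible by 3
No

A contradictory subset is {-x + 2y = 16, y = 4 OR x = 5, x is divisible by 3}. No integer assignment can satisfy these jointly:

  - -x + 2y = 16: is a linear equation tying the variables together
  - y = 4 OR x = 5: forces a choice: either y = 4 or x = 5
  - x is divisible by 3: restricts x to multiples of 3

Split on the disjunction (y = 4 OR x = 5):
  • If y = 4: with y = 4, writing x = 3x', every remaining term of the linear equation is divisible by 3, so the left side is ≡ 0 (mod 3); but the right side 8 ≡ 2 (mod 3). No integers can satisfy it.
  • If x = 5: this contradicts the divisibility constraint — 5 is not a multiple of 3.
Both branches are infeasible, so the system has no integer solution.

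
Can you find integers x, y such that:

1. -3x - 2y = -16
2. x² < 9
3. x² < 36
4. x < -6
No

A contradictory subset is {x² < 9, x < -6}. No integer assignment can satisfy these jointly:

  - x² < 9: restricts x to |x| ≤ 2
  - x < -6: bounds one variable relative to a constant

Direct contradiction: the bounds on x require x ≥ -2 and x ≤ -7 simultaneously, which is empty.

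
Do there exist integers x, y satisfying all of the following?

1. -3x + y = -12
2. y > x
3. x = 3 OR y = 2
No

The full constraint system is jointly infeasible over the integers. Each constraint and what it forces:

  - -3x + y = -12: is a linear equation tying the variables together
  - y > x: bounds one variable relative to another variable
  - x = 3 OR y = 2: forces a choice: either x = 3 or y = 2

Split on the disjunction (x = 3 OR y = 2):
  • If x = 3: the equation forces y = -3, giving (x, y) = (3, -3), which violates y > x.
  • If y = 2: with y = 2, every remaining term of the linear equation is divisible by 3, so the left side is ≡ 0 (mod 3); but the right side -14 ≡ 1 (mod 3). No integers can satisfy it.
Both branches are infeasible, so the system has no integer solution.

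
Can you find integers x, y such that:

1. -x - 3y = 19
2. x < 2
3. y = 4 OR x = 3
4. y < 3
No

A contradictory subset is {x < 2, y = 4 OR x = 3, y < 3}. No integer assignment can satisfy these jointly:

  - x < 2: bounds one variable relative to a constant
  - y = 4 OR x = 3: forces a choice: either y = 4 or x = 3
  - y < 3: bounds one variable relative to a constant

Split on the disjunction (y = 4 OR x = 3):
  • If y = 4: this contradicts the bound y ≤ 2.
  • If x = 3: this contradicts the bound x ≤ 1.
Both branches are infeasible, so the system has no integer solution.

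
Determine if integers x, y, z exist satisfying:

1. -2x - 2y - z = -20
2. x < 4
Yes

Take x = 0, y = 10, z = 0. Substituting into each constraint:
  (1) -2(0) - 2(10) + 0 = -20 ✓
  (2) 0 < 4 ✓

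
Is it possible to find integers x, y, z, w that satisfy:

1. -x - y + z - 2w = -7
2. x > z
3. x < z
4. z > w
No

A contradictory subset is {x > z, x < z}. No integer assignment can satisfy these jointly:

  - x > z: bounds one variable relative to another variable
  - x < z: bounds one variable relative to another variable

Direct contradiction: x > z and z > x cannot both hold.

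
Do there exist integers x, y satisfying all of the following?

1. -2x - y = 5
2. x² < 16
Yes

Take x = -3, y = 1. Substituting into each constraint:
  (1) -2(-3) + (-1) = 5 ✓
  (2) x² = (-3)² = 9, and 9 < 16 ✓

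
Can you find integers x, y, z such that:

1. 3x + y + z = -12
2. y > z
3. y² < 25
Yes

Take x = -5, y = 2, z = 1. Substituting into each constraint:
  (1) 3(-5) + 2 + 1 = -12 ✓
  (2) 2 > 1 ✓
  (3) y² = (2)² = 4, and 4 < 25 ✓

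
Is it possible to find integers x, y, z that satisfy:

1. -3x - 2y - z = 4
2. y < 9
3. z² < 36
Yes

Take x = 0, y = -2, z = 0. Substituting into each constraint:
  (1) -3(0) - 2(-2) + 0 = 4 ✓
  (2) -2 < 9 ✓
  (3) z² = (0)² = 0, and 0 < 36 ✓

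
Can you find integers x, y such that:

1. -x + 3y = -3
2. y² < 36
Yes

Take x = 3, y = 0. Substituting into each constraint:
  (1) (-3) + 3(0) = -3 ✓
  (2) y² = (0)² = 0, and 0 < 36 ✓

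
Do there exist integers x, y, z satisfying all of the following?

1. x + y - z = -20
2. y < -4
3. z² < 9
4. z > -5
Yes

Take x = 0, y = -20, z = 0. Substituting into each constraint:
  (1) 0 + (-20) + 0 = -20 ✓
  (2) -20 < -4 ✓
  (3) z² = (0)² = 0, and 0 < 9 ✓
  (4) 0 > -5 ✓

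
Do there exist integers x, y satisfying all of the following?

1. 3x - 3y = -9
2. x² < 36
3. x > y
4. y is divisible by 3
No

A contradictory subset is {3x - 3y = -9, x > y}. No integer assignment can satisfy these jointly:

  - 3x - 3y = -9: is a linear equation tying the variables together
  - x > y: bounds one variable relative to another variable

From the equation, x − y = -3, i.e. x − y = -3; but x > y requires x − y ≥ 1. Contradiction.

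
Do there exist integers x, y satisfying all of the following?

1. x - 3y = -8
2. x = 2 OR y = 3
Yes

Take x = 1, y = 3. Substituting into each constraint:
  (1) 1 - 3(3) = -8 ✓
  (2) y = 3, target 3 ✓ (second branch holds)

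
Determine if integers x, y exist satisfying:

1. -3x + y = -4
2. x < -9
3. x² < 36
No

A contradictory subset is {x < -9, x² < 36}. No integer assignment can satisfy these jointly:

  - x < -9: bounds one variable relative to a constant
  - x² < 36: restricts x to |x| ≤ 5

Direct contradiction: the bounds on x require x ≥ -5 and x ≤ -10 simultaneously, which is empty.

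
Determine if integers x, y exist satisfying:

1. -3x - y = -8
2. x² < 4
Yes

Take x = 0, y = 8. Substituting into each constraint:
  (1) -3(0) + (-8) = -8 ✓
  (2) x² = (0)² = 0, and 0 < 4 ✓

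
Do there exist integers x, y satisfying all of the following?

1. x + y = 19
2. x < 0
Yes

Take x = -1, y = 20. Substituting into each constraint:
  (1) (-1) + 20 = 19 ✓
  (2) -1 < 0 ✓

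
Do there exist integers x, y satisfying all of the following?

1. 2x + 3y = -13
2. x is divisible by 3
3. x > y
No

A contradictory subset is {2x + 3y = -13, x is divisible by 3}. No integer assignment can satisfy these jointly:

  - 2x + 3y = -13: is a linear equation tying the variables together
  - x is divisible by 3: restricts x to multiples of 3

Modular obstruction: writing x = 3x', every remaining term of the linear equation is divisible by 3, so the left side is ≡ 0 (mod 3); but the right side -13 ≡ 2 (mod 3). No integers can satisfy it.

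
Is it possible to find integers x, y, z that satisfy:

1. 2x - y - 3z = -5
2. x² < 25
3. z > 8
Yes

Take x = 0, y = -22, z = 9. Substituting into each constraint:
  (1) 2(0) + 22 - 3(9) = -5 ✓
  (2) x² = (0)² = 0, and 0 < 25 ✓
  (3) 9 > 8 ✓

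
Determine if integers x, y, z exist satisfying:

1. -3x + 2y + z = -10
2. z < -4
Yes

Take x = 1, y = -1, z = -5. Substituting into each constraint:
  (1) -3(1) + 2(-1) + (-5) = -10 ✓
  (2) -5 < -4 ✓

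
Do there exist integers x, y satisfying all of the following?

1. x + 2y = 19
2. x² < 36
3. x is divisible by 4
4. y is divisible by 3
No

A contradictory subset is {x + 2y = 19, x is divisible by 4}. No integer assignment can satisfy these jointly:

  - x + 2y = 19: is a linear equation tying the variables together
  - x is divisible by 4: restricts x to multiples of 4

Modular obstruction: writing x = 4x', every remaining term of the linear equation is divisible by 2, so the left side is ≡ 0 (mod 2); but the right side 19 ≡ 1 (mod 2). No integers can satisfy it.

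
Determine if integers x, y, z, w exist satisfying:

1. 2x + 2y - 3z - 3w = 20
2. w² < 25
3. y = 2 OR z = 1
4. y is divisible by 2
Yes

Take x = 13, y = 0, z = 1, w = 1. Substituting into each constraint:
  (1) 2(13) + 2(0) - 3(1) - 3(1) = 20 ✓
  (2) w² = (1)² = 1, and 1 < 25 ✓
  (3) z = 1, target 1 ✓ (second branch holds)
  (4) 0 = 2 × 0, remainder 0 ✓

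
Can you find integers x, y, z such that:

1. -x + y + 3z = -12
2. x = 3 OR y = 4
Yes

Take x = 3, y = 0, z = -3. Substituting into each constraint:
  (1) (-3) + 0 + 3(-3) = -12 ✓
  (2) x = 3, target 3 ✓ (first branch holds)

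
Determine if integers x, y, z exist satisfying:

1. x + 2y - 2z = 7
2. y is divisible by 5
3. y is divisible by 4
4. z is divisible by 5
Yes

Take x = 7, y = 0, z = 0. Substituting into each constraint:
  (1) 7 + 2(0) - 2(0) = 7 ✓
  (2) 0 = 5 × 0, remainder 0 ✓
  (3) 0 = 4 × 0, remainder 0 ✓
  (4) 0 = 5 × 0, remainder 0 ✓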